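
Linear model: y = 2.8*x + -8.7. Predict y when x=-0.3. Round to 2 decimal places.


y = 2.8 * -0.3 + (-8.7)
= -0.84 + (-8.7)
= -9.54

-9.54


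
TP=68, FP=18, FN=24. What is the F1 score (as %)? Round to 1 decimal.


Precision = TP / (TP + FP) = 68 / 86 = 0.7907
Recall = TP / (TP + FN) = 68 / 92 = 0.7391
F1 = 2 * P * R / (P + R)
= 2 * 0.7907 * 0.7391 / (0.7907 + 0.7391)
= 1.1689 / 1.5298
= 0.764
As percentage: 76.4%

76.4


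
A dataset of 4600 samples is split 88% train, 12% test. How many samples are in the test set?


Train samples = 4600 * 88% = 4048
Test samples = 4600 - 4048
= 552

552


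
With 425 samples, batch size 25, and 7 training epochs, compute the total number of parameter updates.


Iterations per epoch = 425 / 25 = 17
Total updates = iterations_per_epoch * epochs
= 17 * 7
= 119

119


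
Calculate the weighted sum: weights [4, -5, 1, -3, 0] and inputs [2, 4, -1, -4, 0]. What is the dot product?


Element-wise products:
4 * 2 = 8
-5 * 4 = -20
1 * -1 = -1
-3 * -4 = 12
0 * 0 = 0
Sum = 8 + -20 + -1 + 12 + 0
= -1

-1


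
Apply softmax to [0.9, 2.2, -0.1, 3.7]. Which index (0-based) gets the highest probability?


Softmax is a monotonic transformation, so it preserves the argmax.
We need to find the index of the maximum logit.
Index 0: 0.9
Index 1: 2.2
Index 2: -0.1
Index 3: 3.7
Maximum logit = 3.7 at index 3

3


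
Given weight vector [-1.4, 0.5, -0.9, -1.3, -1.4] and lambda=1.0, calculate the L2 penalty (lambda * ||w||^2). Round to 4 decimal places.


Squaring each weight:
(-1.4)^2 = 1.96
0.5^2 = 0.25
(-0.9)^2 = 0.81
(-1.3)^2 = 1.69
(-1.4)^2 = 1.96
Sum of squares = 6.67
Penalty = 1.0 * 6.67 = 6.6700

6.6700


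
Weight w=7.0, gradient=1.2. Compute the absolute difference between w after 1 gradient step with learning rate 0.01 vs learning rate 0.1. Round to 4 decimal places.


With lr=0.01: w_new = 7.0 - 0.01 * 1.2 = 6.988
With lr=0.1: w_new = 7.0 - 0.1 * 1.2 = 6.88
Absolute difference = |6.988 - 6.88|
= 0.1080

0.1080


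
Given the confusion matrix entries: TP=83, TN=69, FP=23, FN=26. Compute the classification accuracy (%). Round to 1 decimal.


Accuracy = (TP + TN) / (TP + TN + FP + FN) * 100
= (83 + 69) / (83 + 69 + 23 + 26)
= 152 / 201
= 0.7562
= 75.6%

75.6


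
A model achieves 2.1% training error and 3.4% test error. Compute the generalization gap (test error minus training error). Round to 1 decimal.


Generalization gap = test_error - train_error
= 3.4 - 2.1
= 1.3%
A small gap suggests good generalization.

1.3


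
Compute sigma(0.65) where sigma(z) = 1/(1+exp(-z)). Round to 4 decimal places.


sigmoid(z) = 1 / (1 + exp(-z))
exp(-(0.65)) = exp(-0.65) = 0.522
1 + 0.522 = 1.522
1 / 1.522 = 0.6570

0.6570


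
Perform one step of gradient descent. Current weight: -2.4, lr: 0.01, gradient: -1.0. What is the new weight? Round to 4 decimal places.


w_new = w_old - lr * gradient
= -2.4 - 0.01 * -1.0
= -2.4 - (-0.01)
= -2.3900

-2.3900


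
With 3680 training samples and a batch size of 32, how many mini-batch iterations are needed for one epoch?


Iterations per epoch = dataset_size / batch_size
= 3680 / 32
= 115

115


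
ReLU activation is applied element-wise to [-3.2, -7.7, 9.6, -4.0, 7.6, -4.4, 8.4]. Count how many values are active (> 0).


ReLU(x) = max(0, x) for each element:
ReLU(-3.2) = 0
ReLU(-7.7) = 0
ReLU(9.6) = 9.6
ReLU(-4.0) = 0
ReLU(7.6) = 7.6
ReLU(-4.4) = 0
ReLU(8.4) = 8.4
Active neurons (>0): 3

3


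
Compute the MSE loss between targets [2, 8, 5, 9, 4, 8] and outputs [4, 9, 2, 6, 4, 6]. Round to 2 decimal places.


Differences: [-2, -1, 3, 3, 0, 2]
Squared errors: [4, 1, 9, 9, 0, 4]
Sum of squared errors = 27
MSE = 27 / 6 = 4.50

4.50


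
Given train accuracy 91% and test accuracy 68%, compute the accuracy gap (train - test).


Gap = train_accuracy - test_accuracy
= 91 - 68
= 23%
This large gap strongly indicates overfitting.

23


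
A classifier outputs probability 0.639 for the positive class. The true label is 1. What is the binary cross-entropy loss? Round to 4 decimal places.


For y=1: Loss = -log(p)
= -log(0.639)
= -(-0.4479)
= 0.4479

0.4479


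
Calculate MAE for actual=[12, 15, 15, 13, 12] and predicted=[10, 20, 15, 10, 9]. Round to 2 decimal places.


Absolute errors: [2, 5, 0, 3, 3]
Sum of absolute errors = 13
MAE = 13 / 5 = 2.60

2.60


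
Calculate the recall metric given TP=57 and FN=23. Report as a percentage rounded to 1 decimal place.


Recall = TP / (TP + FN) * 100
= 57 / (57 + 23)
= 57 / 80
= 0.7125
= 71.3%

71.3


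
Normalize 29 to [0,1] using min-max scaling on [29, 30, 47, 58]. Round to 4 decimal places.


Min = 29, Max = 58
Range = 58 - 29 = 29
Scaled = (x - min) / (max - min)
= (29 - 29) / 29
= 0 / 29
= 0.0000

0.0000


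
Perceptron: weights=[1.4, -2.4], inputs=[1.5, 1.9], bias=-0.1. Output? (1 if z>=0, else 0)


z = w . x + b
= 1.4*1.5 + -2.4*1.9 + -0.1
= 2.1 + -4.56 + -0.1
= -2.46 + -0.1
= -2.56
Since z = -2.56 < 0, output = 0

0


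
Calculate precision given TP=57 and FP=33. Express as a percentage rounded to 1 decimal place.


Precision = TP / (TP + FP) * 100
= 57 / (57 + 33)
= 57 / 90
= 0.6333
= 63.3%

63.3


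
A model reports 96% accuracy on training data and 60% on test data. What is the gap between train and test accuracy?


Gap = train_accuracy - test_accuracy
= 96 - 60
= 36%
This large gap strongly indicates overfitting.

36


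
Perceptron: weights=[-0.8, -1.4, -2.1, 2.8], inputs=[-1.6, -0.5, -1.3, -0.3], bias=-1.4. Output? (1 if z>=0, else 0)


z = w . x + b
= -0.8*-1.6 + -1.4*-0.5 + -2.1*-1.3 + 2.8*-0.3 + -1.4
= 1.28 + 0.7 + 2.73 + -0.84 + -1.4
= 3.87 + -1.4
= 2.47
Since z = 2.47 >= 0, output = 1

1


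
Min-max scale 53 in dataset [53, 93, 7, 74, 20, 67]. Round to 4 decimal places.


Min = 7, Max = 93
Range = 93 - 7 = 86
Scaled = (x - min) / (max - min)
= (53 - 7) / 86
= 46 / 86
= 0.5349

0.5349


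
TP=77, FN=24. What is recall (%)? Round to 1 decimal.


Recall = TP / (TP + FN) * 100
= 77 / (77 + 24)
= 77 / 101
= 0.7624
= 76.2%

76.2


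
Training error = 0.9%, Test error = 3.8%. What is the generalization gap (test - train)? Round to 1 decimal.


Generalization gap = test_error - train_error
= 3.8 - 0.9
= 2.9%
A moderate gap.

2.9


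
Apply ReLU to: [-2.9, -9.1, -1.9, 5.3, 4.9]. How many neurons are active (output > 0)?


ReLU(x) = max(0, x) for each element:
ReLU(-2.9) = 0
ReLU(-9.1) = 0
ReLU(-1.9) = 0
ReLU(5.3) = 5.3
ReLU(4.9) = 4.9
Active neurons (>0): 2

2


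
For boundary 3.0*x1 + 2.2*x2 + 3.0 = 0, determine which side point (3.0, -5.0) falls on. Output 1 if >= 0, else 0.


Compute 3.0 * 3.0 + 2.2 * -5.0 + 3.0
= 9.0 + -11.0 + 3.0
= 1.0
Since 1.0 >= 0, the point is on the positive side.

1


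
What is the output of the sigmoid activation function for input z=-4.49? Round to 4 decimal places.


sigmoid(z) = 1 / (1 + exp(-z))
exp(-(-4.49)) = exp(4.49) = 89.1214
1 + 89.1214 = 90.1214
1 / 90.1214 = 0.0111

0.0111


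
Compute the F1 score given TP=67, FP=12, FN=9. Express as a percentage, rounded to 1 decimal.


Precision = TP / (TP + FP) = 67 / 79 = 0.8481
Recall = TP / (TP + FN) = 67 / 76 = 0.8816
F1 = 2 * P * R / (P + R)
= 2 * 0.8481 * 0.8816 / (0.8481 + 0.8816)
= 1.4953 / 1.7297
= 0.8645
As percentage: 86.5%

86.5


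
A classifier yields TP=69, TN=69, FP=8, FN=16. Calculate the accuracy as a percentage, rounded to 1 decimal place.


Accuracy = (TP + TN) / (TP + TN + FP + FN) * 100
= (69 + 69) / (69 + 69 + 8 + 16)
= 138 / 162
= 0.8519
= 85.2%

85.2


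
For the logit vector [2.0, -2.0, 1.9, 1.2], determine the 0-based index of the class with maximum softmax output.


Softmax is a monotonic transformation, so it preserves the argmax.
We need to find the index of the maximum logit.
Index 0: 2.0
Index 1: -2.0
Index 2: 1.9
Index 3: 1.2
Maximum logit = 2.0 at index 0

0


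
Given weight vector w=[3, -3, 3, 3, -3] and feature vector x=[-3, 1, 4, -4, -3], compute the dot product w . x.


Element-wise products:
3 * -3 = -9
-3 * 1 = -3
3 * 4 = 12
3 * -4 = -12
-3 * -3 = 9
Sum = -9 + -3 + 12 + -12 + 9
= -3

-3


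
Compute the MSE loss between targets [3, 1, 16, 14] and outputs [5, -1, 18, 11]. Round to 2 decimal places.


Differences: [-2, 2, -2, 3]
Squared errors: [4, 4, 4, 9]
Sum of squared errors = 21
MSE = 21 / 4 = 5.25

5.25


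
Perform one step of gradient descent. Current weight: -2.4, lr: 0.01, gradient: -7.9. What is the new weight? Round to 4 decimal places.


w_new = w_old - lr * gradient
= -2.4 - 0.01 * -7.9
= -2.4 - (-0.079)
= -2.3210

-2.3210


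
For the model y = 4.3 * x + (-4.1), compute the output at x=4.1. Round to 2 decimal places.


y = 4.3 * 4.1 + (-4.1)
= 17.63 + (-4.1)
= 13.53

13.53


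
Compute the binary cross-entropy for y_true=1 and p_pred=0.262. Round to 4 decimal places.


For y=1: Loss = -log(p)
= -log(0.262)
= -(-1.3394)
= 1.3394

1.3394


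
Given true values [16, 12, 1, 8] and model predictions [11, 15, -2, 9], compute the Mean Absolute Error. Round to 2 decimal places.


Absolute errors: [5, 3, 3, 1]
Sum of absolute errors = 12
MAE = 12 / 4 = 3.00

3.00


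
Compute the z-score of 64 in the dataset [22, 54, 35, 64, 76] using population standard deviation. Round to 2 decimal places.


Mean = (22 + 54 + 35 + 64 + 76) / 5 = 50.2
Variance = sum((x_i - mean)^2) / n = 379.36
Std = sqrt(379.36) = 19.4772
Z = (x - mean) / std
= (64 - 50.2) / 19.4772
= 13.8 / 19.4772
= 0.71

0.71


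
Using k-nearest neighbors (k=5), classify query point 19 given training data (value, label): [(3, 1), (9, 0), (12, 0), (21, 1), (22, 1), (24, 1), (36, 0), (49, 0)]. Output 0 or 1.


Distances from query 19:
Point 21 (class 1): distance = 2
Point 22 (class 1): distance = 3
Point 24 (class 1): distance = 5
Point 12 (class 0): distance = 7
Point 9 (class 0): distance = 10
K=5 nearest neighbors: classes = [1, 1, 1, 0, 0]
Votes for class 1: 3 / 5
Majority vote => class 1

1


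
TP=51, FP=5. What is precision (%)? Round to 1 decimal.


Precision = TP / (TP + FP) * 100
= 51 / (51 + 5)
= 51 / 56
= 0.9107
= 91.1%

91.1


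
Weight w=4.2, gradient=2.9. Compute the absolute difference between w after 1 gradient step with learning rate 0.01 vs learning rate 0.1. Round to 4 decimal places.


With lr=0.01: w_new = 4.2 - 0.01 * 2.9 = 4.171
With lr=0.1: w_new = 4.2 - 0.1 * 2.9 = 3.91
Absolute difference = |4.171 - 3.91|
= 0.2610

0.2610


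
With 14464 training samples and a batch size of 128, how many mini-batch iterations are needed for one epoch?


Iterations per epoch = dataset_size / batch_size
= 14464 / 128
= 113

113


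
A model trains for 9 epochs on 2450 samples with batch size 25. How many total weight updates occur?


Iterations per epoch = 2450 / 25 = 98
Total updates = iterations_per_epoch * epochs
= 98 * 9
= 882

882


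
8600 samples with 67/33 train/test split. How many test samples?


Train samples = 8600 * 67% = 5762
Test samples = 8600 - 5762
= 2838

2838


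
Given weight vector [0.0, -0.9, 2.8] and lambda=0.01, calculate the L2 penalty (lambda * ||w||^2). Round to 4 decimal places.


Squaring each weight:
0.0^2 = 0.0
(-0.9)^2 = 0.81
2.8^2 = 7.84
Sum of squares = 8.65
Penalty = 0.01 * 8.65 = 0.0865

0.0865


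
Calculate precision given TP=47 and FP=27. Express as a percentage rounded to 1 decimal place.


Precision = TP / (TP + FP) * 100
= 47 / (47 + 27)
= 47 / 74
= 0.6351
= 63.5%

63.5


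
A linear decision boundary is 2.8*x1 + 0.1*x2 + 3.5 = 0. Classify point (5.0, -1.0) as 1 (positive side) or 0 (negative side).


Compute 2.8 * 5.0 + 0.1 * -1.0 + 3.5
= 14.0 + -0.1 + 3.5
= 17.4
Since 17.4 >= 0, the point is on the positive side.

1


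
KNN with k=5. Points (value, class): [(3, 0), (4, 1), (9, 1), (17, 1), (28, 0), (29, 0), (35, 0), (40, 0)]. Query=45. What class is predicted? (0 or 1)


Distances from query 45:
Point 40 (class 0): distance = 5
Point 35 (class 0): distance = 10
Point 29 (class 0): distance = 16
Point 28 (class 0): distance = 17
Point 17 (class 1): distance = 28
K=5 nearest neighbors: classes = [0, 0, 0, 0, 1]
Votes for class 1: 1 / 5
Majority vote => class 0

0


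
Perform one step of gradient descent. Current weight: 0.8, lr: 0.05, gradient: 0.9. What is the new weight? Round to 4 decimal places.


w_new = w_old - lr * gradient
= 0.8 - 0.05 * 0.9
= 0.8 - (0.045)
= 0.7550

0.7550


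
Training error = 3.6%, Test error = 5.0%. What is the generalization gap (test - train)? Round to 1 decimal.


Generalization gap = test_error - train_error
= 5.0 - 3.6
= 1.4%
A small gap suggests good generalization.

1.4


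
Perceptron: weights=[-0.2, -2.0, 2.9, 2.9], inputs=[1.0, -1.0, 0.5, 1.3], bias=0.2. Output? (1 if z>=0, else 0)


z = w . x + b
= -0.2*1.0 + -2.0*-1.0 + 2.9*0.5 + 2.9*1.3 + 0.2
= -0.2 + 2.0 + 1.45 + 3.77 + 0.2
= 7.02 + 0.2
= 7.22
Since z = 7.22 >= 0, output = 1

1


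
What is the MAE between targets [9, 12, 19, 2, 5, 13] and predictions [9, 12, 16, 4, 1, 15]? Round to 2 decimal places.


Absolute errors: [0, 0, 3, 2, 4, 2]
Sum of absolute errors = 11
MAE = 11 / 6 = 1.83

1.83


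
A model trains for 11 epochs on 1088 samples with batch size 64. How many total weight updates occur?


Iterations per epoch = 1088 / 64 = 17
Total updates = iterations_per_epoch * epochs
= 17 * 11
= 187

187


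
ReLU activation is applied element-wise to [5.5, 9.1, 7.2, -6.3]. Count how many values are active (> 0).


ReLU(x) = max(0, x) for each element:
ReLU(5.5) = 5.5
ReLU(9.1) = 9.1
ReLU(7.2) = 7.2
ReLU(-6.3) = 0
Active neurons (>0): 3

3


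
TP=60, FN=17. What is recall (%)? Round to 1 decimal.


Recall = TP / (TP + FN) * 100
= 60 / (60 + 17)
= 60 / 77
= 0.7792
= 77.9%

77.9


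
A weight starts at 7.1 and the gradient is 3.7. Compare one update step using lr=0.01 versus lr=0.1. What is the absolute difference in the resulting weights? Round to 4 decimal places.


With lr=0.01: w_new = 7.1 - 0.01 * 3.7 = 7.063
With lr=0.1: w_new = 7.1 - 0.1 * 3.7 = 6.73
Absolute difference = |7.063 - 6.73|
= 0.3330

0.3330


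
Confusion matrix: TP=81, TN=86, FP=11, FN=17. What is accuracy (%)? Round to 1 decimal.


Accuracy = (TP + TN) / (TP + TN + FP + FN) * 100
= (81 + 86) / (81 + 86 + 11 + 17)
= 167 / 195
= 0.8564
= 85.6%

85.6


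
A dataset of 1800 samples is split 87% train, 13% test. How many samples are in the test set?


Train samples = 1800 * 87% = 1566
Test samples = 1800 - 1566
= 234

234


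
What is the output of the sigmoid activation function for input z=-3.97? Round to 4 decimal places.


sigmoid(z) = 1 / (1 + exp(-z))
exp(-(-3.97)) = exp(3.97) = 52.9845
1 + 52.9845 = 53.9845
1 / 53.9845 = 0.0185

0.0185


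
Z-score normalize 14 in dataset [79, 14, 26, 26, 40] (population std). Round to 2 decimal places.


Mean = (79 + 14 + 26 + 26 + 40) / 5 = 37.0
Variance = sum((x_i - mean)^2) / n = 508.8
Std = sqrt(508.8) = 22.5566
Z = (x - mean) / std
= (14 - 37.0) / 22.5566
= -23.0 / 22.5566
= -1.02

-1.02


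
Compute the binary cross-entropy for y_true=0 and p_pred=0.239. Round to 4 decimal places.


For y=0: Loss = -log(1-p)
= -log(1 - 0.239)
= -log(0.761)
= -(-0.2731)
= 0.2731

0.2731


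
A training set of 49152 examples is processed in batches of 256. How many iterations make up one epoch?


Iterations per epoch = dataset_size / batch_size
= 49152 / 256
= 192

192


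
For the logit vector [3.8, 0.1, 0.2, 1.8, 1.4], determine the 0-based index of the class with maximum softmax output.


Softmax is a monotonic transformation, so it preserves the argmax.
We need to find the index of the maximum logit.
Index 0: 3.8
Index 1: 0.1
Index 2: 0.2
Index 3: 1.8
Index 4: 1.4
Maximum logit = 3.8 at index 0

0


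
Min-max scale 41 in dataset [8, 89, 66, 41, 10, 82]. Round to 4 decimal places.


Min = 8, Max = 89
Range = 89 - 8 = 81
Scaled = (x - min) / (max - min)
= (41 - 8) / 81
= 33 / 81
= 0.4074

0.4074


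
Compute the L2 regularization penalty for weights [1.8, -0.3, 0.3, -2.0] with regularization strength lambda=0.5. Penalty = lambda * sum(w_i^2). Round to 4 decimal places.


Squaring each weight:
1.8^2 = 3.24
(-0.3)^2 = 0.09
0.3^2 = 0.09
(-2.0)^2 = 4.0
Sum of squares = 7.42
Penalty = 0.5 * 7.42 = 3.7100

3.7100


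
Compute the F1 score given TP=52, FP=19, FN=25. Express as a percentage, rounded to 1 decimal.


Precision = TP / (TP + FP) = 52 / 71 = 0.7324
Recall = TP / (TP + FN) = 52 / 77 = 0.6753
F1 = 2 * P * R / (P + R)
= 2 * 0.7324 * 0.6753 / (0.7324 + 0.6753)
= 0.9892 / 1.4077
= 0.7027
As percentage: 70.3%

70.3


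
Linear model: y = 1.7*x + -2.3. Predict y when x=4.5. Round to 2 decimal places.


y = 1.7 * 4.5 + (-2.3)
= 7.65 + (-2.3)
= 5.35

5.35


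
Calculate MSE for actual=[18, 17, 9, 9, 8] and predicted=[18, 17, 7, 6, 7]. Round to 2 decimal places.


Differences: [0, 0, 2, 3, 1]
Squared errors: [0, 0, 4, 9, 1]
Sum of squared errors = 14
MSE = 14 / 5 = 2.80

2.80


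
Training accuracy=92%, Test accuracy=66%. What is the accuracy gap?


Gap = train_accuracy - test_accuracy
= 92 - 66
= 26%
This large gap strongly indicates overfitting.

26


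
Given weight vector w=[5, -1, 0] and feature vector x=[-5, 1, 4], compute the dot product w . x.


Element-wise products:
5 * -5 = -25
-1 * 1 = -1
0 * 4 = 0
Sum = -25 + -1 + 0
= -26

-26


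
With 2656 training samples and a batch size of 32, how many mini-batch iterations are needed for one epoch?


Iterations per epoch = dataset_size / batch_size
= 2656 / 32
= 83

83


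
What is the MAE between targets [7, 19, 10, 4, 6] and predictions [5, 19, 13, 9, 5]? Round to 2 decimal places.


Absolute errors: [2, 0, 3, 5, 1]
Sum of absolute errors = 11
MAE = 11 / 5 = 2.20

2.20


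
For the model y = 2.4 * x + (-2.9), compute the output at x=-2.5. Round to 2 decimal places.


y = 2.4 * -2.5 + (-2.9)
= -6.0 + (-2.9)
= -8.90

-8.90


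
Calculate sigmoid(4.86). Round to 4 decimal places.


sigmoid(z) = 1 / (1 + exp(-z))
exp(-(4.86)) = exp(-4.86) = 0.0077
1 + 0.0077 = 1.0077
1 / 1.0077 = 0.9923

0.9923


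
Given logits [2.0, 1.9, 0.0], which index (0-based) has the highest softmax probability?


Softmax is a monotonic transformation, so it preserves the argmax.
We need to find the index of the maximum logit.
Index 0: 2.0
Index 1: 1.9
Index 2: 0.0
Maximum logit = 2.0 at index 0

0


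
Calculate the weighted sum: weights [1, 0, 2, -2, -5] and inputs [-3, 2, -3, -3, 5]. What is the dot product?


Element-wise products:
1 * -3 = -3
0 * 2 = 0
2 * -3 = -6
-2 * -3 = 6
-5 * 5 = -25
Sum = -3 + 0 + -6 + 6 + -25
= -28

-28


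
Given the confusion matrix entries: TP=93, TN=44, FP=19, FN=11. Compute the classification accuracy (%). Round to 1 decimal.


Accuracy = (TP + TN) / (TP + TN + FP + FN) * 100
= (93 + 44) / (93 + 44 + 19 + 11)
= 137 / 167
= 0.8204
= 82.0%

82.0


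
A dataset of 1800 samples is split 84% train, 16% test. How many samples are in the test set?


Train samples = 1800 * 84% = 1512
Test samples = 1800 - 1512
= 288

288


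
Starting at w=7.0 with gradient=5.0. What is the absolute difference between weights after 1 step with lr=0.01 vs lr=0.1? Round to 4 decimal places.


With lr=0.01: w_new = 7.0 - 0.01 * 5.0 = 6.95
With lr=0.1: w_new = 7.0 - 0.1 * 5.0 = 6.5
Absolute difference = |6.95 - 6.5|
= 0.4500

0.4500


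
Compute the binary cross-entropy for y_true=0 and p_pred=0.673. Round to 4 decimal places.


For y=0: Loss = -log(1-p)
= -log(1 - 0.673)
= -log(0.327)
= -(-1.1178)
= 1.1178

1.1178


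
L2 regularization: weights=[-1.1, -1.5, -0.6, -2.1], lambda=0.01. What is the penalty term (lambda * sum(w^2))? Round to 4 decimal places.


Squaring each weight:
(-1.1)^2 = 1.21
(-1.5)^2 = 2.25
(-0.6)^2 = 0.36
(-2.1)^2 = 4.41
Sum of squares = 8.23
Penalty = 0.01 * 8.23 = 0.0823

0.0823


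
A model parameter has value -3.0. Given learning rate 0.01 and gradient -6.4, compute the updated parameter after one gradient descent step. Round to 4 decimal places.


w_new = w_old - lr * gradient
= -3.0 - 0.01 * -6.4
= -3.0 - (-0.064)
= -2.9360

-2.9360


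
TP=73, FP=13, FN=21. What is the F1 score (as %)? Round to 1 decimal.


Precision = TP / (TP + FP) = 73 / 86 = 0.8488
Recall = TP / (TP + FN) = 73 / 94 = 0.7766
F1 = 2 * P * R / (P + R)
= 2 * 0.8488 * 0.7766 / (0.8488 + 0.7766)
= 1.3184 / 1.6254
= 0.8111
As percentage: 81.1%

81.1


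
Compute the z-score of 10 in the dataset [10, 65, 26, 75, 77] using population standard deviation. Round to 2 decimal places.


Mean = (10 + 65 + 26 + 75 + 77) / 5 = 50.6
Variance = sum((x_i - mean)^2) / n = 750.64
Std = sqrt(750.64) = 27.3978
Z = (x - mean) / std
= (10 - 50.6) / 27.3978
= -40.6 / 27.3978
= -1.48

-1.48


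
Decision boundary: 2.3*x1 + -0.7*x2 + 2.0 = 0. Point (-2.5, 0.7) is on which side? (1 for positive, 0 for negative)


Compute 2.3 * -2.5 + -0.7 * 0.7 + 2.0
= -5.75 + -0.49 + 2.0
= -4.24
Since -4.24 < 0, the point is on the negative side.

0


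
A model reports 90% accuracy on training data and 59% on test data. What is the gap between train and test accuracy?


Gap = train_accuracy - test_accuracy
= 90 - 59
= 31%
This large gap strongly indicates overfitting.

31


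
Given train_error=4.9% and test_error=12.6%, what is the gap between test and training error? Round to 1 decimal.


Generalization gap = test_error - train_error
= 12.6 - 4.9
= 7.7%
A moderate gap.

7.7


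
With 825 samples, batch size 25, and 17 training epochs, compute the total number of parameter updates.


Iterations per epoch = 825 / 25 = 33
Total updates = iterations_per_epoch * epochs
= 33 * 17
= 561

561


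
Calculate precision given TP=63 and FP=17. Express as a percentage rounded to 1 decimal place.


Precision = TP / (TP + FP) * 100
= 63 / (63 + 17)
= 63 / 80
= 0.7875
= 78.8%

78.8


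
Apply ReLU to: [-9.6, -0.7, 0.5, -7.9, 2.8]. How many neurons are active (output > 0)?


ReLU(x) = max(0, x) for each element:
ReLU(-9.6) = 0
ReLU(-0.7) = 0
ReLU(0.5) = 0.5
ReLU(-7.9) = 0
ReLU(2.8) = 2.8
Active neurons (>0): 2

2


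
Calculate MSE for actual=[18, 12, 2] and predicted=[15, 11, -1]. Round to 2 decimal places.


Differences: [3, 1, 3]
Squared errors: [9, 1, 9]
Sum of squared errors = 19
MSE = 19 / 3 = 6.33

6.33


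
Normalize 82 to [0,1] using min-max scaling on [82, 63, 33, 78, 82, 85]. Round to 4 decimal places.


Min = 33, Max = 85
Range = 85 - 33 = 52
Scaled = (x - min) / (max - min)
= (82 - 33) / 52
= 49 / 52
= 0.9423

0.9423


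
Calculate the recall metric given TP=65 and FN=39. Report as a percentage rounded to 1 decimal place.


Recall = TP / (TP + FN) * 100
= 65 / (65 + 39)
= 65 / 104
= 0.625
= 62.5%

62.5


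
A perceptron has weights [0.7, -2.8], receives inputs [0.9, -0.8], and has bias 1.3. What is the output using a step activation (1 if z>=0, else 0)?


z = w . x + b
= 0.7*0.9 + -2.8*-0.8 + 1.3
= 0.63 + 2.24 + 1.3
= 2.87 + 1.3
= 4.17
Since z = 4.17 >= 0, output = 1

1


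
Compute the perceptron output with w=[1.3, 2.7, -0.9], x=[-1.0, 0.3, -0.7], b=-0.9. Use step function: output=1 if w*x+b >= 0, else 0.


z = w . x + b
= 1.3*-1.0 + 2.7*0.3 + -0.9*-0.7 + -0.9
= -1.3 + 0.81 + 0.63 + -0.9
= 0.14 + -0.9
= -0.76
Since z = -0.76 < 0, output = 0

0


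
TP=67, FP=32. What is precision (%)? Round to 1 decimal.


Precision = TP / (TP + FP) * 100
= 67 / (67 + 32)
= 67 / 99
= 0.6768
= 67.7%

67.7


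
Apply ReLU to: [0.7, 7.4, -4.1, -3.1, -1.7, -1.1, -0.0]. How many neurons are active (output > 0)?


ReLU(x) = max(0, x) for each element:
ReLU(0.7) = 0.7
ReLU(7.4) = 7.4
ReLU(-4.1) = 0
ReLU(-3.1) = 0
ReLU(-1.7) = 0
ReLU(-1.1) = 0
ReLU(-0.0) = 0
Active neurons (>0): 2

2


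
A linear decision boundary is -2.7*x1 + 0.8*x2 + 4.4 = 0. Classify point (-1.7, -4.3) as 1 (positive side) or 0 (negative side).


Compute -2.7 * -1.7 + 0.8 * -4.3 + 4.4
= 4.59 + -3.44 + 4.4
= 5.55
Since 5.55 >= 0, the point is on the positive side.

1


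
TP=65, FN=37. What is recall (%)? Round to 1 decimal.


Recall = TP / (TP + FN) * 100
= 65 / (65 + 37)
= 65 / 102
= 0.6373
= 63.7%

63.7


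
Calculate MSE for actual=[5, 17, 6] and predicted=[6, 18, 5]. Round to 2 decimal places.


Differences: [-1, -1, 1]
Squared errors: [1, 1, 1]
Sum of squared errors = 3
MSE = 3 / 3 = 1.00

1.00


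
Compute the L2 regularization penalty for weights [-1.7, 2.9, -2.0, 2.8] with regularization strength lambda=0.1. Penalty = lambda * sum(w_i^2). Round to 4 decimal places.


Squaring each weight:
(-1.7)^2 = 2.89
2.9^2 = 8.41
(-2.0)^2 = 4.0
2.8^2 = 7.84
Sum of squares = 23.14
Penalty = 0.1 * 23.14 = 2.3140

2.3140


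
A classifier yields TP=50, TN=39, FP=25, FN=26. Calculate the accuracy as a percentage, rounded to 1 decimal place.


Accuracy = (TP + TN) / (TP + TN + FP + FN) * 100
= (50 + 39) / (50 + 39 + 25 + 26)
= 89 / 140
= 0.6357
= 63.6%

63.6


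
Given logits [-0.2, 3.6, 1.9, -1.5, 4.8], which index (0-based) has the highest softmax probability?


Softmax is a monotonic transformation, so it preserves the argmax.
We need to find the index of the maximum logit.
Index 0: -0.2
Index 1: 3.6
Index 2: 1.9
Index 3: -1.5
Index 4: 4.8
Maximum logit = 4.8 at index 4

4


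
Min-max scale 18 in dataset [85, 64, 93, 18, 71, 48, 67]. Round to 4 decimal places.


Min = 18, Max = 93
Range = 93 - 18 = 75
Scaled = (x - min) / (max - min)
= (18 - 18) / 75
= 0 / 75
= 0.0000

0.0000


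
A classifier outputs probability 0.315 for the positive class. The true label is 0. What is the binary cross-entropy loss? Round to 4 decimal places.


For y=0: Loss = -log(1-p)
= -log(1 - 0.315)
= -log(0.685)
= -(-0.3783)
= 0.3783

0.3783


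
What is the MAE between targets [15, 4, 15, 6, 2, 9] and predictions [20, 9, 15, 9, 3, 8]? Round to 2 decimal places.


Absolute errors: [5, 5, 0, 3, 1, 1]
Sum of absolute errors = 15
MAE = 15 / 6 = 2.50

2.50


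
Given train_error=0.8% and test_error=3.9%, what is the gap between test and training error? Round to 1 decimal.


Generalization gap = test_error - train_error
= 3.9 - 0.8
= 3.1%
A moderate gap.

3.1


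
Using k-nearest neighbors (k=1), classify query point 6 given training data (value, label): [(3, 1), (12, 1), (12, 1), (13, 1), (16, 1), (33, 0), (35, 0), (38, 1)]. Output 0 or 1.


Distances from query 6:
Point 3 (class 1): distance = 3
K=1 nearest neighbors: classes = [1]
Votes for class 1: 1 / 1
Majority vote => class 1

1


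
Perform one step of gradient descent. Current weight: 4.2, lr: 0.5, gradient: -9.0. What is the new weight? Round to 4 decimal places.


w_new = w_old - lr * gradient
= 4.2 - 0.5 * -9.0
= 4.2 - (-4.5)
= 8.7000

8.7000


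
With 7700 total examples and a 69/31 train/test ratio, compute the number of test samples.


Train samples = 7700 * 69% = 5313
Test samples = 7700 - 5313
= 2387

2387


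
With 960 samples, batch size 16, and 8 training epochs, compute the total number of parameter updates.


Iterations per epoch = 960 / 16 = 60
Total updates = iterations_per_epoch * epochs
= 60 * 8
= 480

480


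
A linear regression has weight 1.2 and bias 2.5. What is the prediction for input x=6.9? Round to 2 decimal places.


y = 1.2 * 6.9 + (2.5)
= 8.28 + (2.5)
= 10.78

10.78


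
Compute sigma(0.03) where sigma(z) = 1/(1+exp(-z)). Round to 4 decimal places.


sigmoid(z) = 1 / (1 + exp(-z))
exp(-(0.03)) = exp(-0.03) = 0.9704
1 + 0.9704 = 1.9704
1 / 1.9704 = 0.5075

0.5075


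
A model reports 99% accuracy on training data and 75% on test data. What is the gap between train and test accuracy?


Gap = train_accuracy - test_accuracy
= 99 - 75
= 24%
This large gap strongly indicates overfitting.

24


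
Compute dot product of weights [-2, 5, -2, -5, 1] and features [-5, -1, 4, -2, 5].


Element-wise products:
-2 * -5 = 10
5 * -1 = -5
-2 * 4 = -8
-5 * -2 = 10
1 * 5 = 5
Sum = 10 + -5 + -8 + 10 + 5
= 12

12


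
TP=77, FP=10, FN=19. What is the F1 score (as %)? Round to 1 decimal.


Precision = TP / (TP + FP) = 77 / 87 = 0.8851
Recall = TP / (TP + FN) = 77 / 96 = 0.8021
F1 = 2 * P * R / (P + R)
= 2 * 0.8851 * 0.8021 / (0.8851 + 0.8021)
= 1.4198 / 1.6871
= 0.8415
As percentage: 84.2%

84.2


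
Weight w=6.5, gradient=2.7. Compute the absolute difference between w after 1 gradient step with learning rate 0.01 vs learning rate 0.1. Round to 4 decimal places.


With lr=0.01: w_new = 6.5 - 0.01 * 2.7 = 6.473
With lr=0.1: w_new = 6.5 - 0.1 * 2.7 = 6.23
Absolute difference = |6.473 - 6.23|
= 0.2430

0.2430


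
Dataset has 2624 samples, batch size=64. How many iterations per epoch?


Iterations per epoch = dataset_size / batch_size
= 2624 / 64
= 41

41


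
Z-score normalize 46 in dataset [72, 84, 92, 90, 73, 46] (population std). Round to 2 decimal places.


Mean = (72 + 84 + 92 + 90 + 73 + 46) / 6 = 76.1667
Variance = sum((x_i - mean)^2) / n = 240.1389
Std = sqrt(240.1389) = 15.4964
Z = (x - mean) / std
= (46 - 76.1667) / 15.4964
= -30.1667 / 15.4964
= -1.95

-1.95


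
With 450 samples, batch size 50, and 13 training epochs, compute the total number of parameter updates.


Iterations per epoch = 450 / 50 = 9
Total updates = iterations_per_epoch * epochs
= 9 * 13
= 117

117


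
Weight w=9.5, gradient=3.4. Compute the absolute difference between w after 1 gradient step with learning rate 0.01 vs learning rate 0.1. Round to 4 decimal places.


With lr=0.01: w_new = 9.5 - 0.01 * 3.4 = 9.466
With lr=0.1: w_new = 9.5 - 0.1 * 3.4 = 9.16
Absolute difference = |9.466 - 9.16|
= 0.3060

0.3060


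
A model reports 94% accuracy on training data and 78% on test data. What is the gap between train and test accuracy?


Gap = train_accuracy - test_accuracy
= 94 - 78
= 16%
This gap suggests the model is overfitting.

16


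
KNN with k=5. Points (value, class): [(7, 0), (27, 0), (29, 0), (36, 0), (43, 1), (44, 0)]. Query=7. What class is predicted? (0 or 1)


Distances from query 7:
Point 7 (class 0): distance = 0
Point 27 (class 0): distance = 20
Point 29 (class 0): distance = 22
Point 36 (class 0): distance = 29
Point 43 (class 1): distance = 36
K=5 nearest neighbors: classes = [0, 0, 0, 0, 1]
Votes for class 1: 1 / 5
Majority vote => class 0

0


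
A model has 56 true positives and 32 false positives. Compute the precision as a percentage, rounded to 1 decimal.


Precision = TP / (TP + FP) * 100
= 56 / (56 + 32)
= 56 / 88
= 0.6364
= 63.6%

63.6


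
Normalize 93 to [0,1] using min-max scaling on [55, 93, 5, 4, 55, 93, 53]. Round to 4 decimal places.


Min = 4, Max = 93
Range = 93 - 4 = 89
Scaled = (x - min) / (max - min)
= (93 - 4) / 89
= 89 / 89
= 1.0000

1.0000


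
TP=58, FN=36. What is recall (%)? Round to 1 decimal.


Recall = TP / (TP + FN) * 100
= 58 / (58 + 36)
= 58 / 94
= 0.617
= 61.7%

61.7


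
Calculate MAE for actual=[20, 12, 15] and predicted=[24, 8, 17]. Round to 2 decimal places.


Absolute errors: [4, 4, 2]
Sum of absolute errors = 10
MAE = 10 / 3 = 3.33

3.33


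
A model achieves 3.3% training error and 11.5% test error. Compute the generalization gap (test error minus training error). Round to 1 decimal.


Generalization gap = test_error - train_error
= 11.5 - 3.3
= 8.2%
A moderate gap.

8.2


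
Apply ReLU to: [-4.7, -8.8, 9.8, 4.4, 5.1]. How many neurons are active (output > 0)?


ReLU(x) = max(0, x) for each element:
ReLU(-4.7) = 0
ReLU(-8.8) = 0
ReLU(9.8) = 9.8
ReLU(4.4) = 4.4
ReLU(5.1) = 5.1
Active neurons (>0): 3

3


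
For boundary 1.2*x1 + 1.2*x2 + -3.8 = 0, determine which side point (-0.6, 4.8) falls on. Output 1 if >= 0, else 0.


Compute 1.2 * -0.6 + 1.2 * 4.8 + -3.8
= -0.72 + 5.76 + -3.8
= 1.24
Since 1.24 >= 0, the point is on the positive side.

1


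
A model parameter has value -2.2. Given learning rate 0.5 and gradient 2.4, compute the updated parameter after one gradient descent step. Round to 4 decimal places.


w_new = w_old - lr * gradient
= -2.2 - 0.5 * 2.4
= -2.2 - (1.2)
= -3.4000

-3.4000


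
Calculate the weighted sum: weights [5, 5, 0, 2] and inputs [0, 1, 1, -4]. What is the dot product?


Element-wise products:
5 * 0 = 0
5 * 1 = 5
0 * 1 = 0
2 * -4 = -8
Sum = 0 + 5 + 0 + -8
= -3

-3


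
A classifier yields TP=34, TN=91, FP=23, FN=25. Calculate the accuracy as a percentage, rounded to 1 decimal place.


Accuracy = (TP + TN) / (TP + TN + FP + FN) * 100
= (34 + 91) / (34 + 91 + 23 + 25)
= 125 / 173
= 0.7225
= 72.3%

72.3


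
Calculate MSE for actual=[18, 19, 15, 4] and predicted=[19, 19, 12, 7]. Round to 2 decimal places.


Differences: [-1, 0, 3, -3]
Squared errors: [1, 0, 9, 9]
Sum of squared errors = 19
MSE = 19 / 4 = 4.75

4.75


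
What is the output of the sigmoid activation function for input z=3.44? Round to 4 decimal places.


sigmoid(z) = 1 / (1 + exp(-z))
exp(-(3.44)) = exp(-3.44) = 0.0321
1 + 0.0321 = 1.0321
1 / 1.0321 = 0.9689

0.9689


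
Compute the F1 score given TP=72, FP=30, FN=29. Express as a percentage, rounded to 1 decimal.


Precision = TP / (TP + FP) = 72 / 102 = 0.7059
Recall = TP / (TP + FN) = 72 / 101 = 0.7129
F1 = 2 * P * R / (P + R)
= 2 * 0.7059 * 0.7129 / (0.7059 + 0.7129)
= 1.0064 / 1.4188
= 0.7094
As percentage: 70.9%

70.9


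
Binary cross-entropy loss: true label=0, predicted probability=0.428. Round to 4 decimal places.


For y=0: Loss = -log(1-p)
= -log(1 - 0.428)
= -log(0.572)
= -(-0.5586)
= 0.5586

0.5586


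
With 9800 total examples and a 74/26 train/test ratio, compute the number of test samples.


Train samples = 9800 * 74% = 7252
Test samples = 9800 - 7252
= 2548

2548


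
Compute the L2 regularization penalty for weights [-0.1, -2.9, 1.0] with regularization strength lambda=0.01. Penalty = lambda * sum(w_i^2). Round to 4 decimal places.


Squaring each weight:
(-0.1)^2 = 0.01
(-2.9)^2 = 8.41
1.0^2 = 1.0
Sum of squares = 9.42
Penalty = 0.01 * 9.42 = 0.0942

0.0942


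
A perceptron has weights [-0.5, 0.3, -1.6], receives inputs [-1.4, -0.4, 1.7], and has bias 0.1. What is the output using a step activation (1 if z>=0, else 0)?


z = w . x + b
= -0.5*-1.4 + 0.3*-0.4 + -1.6*1.7 + 0.1
= 0.7 + -0.12 + -2.72 + 0.1
= -2.14 + 0.1
= -2.04
Since z = -2.04 < 0, output = 0

0


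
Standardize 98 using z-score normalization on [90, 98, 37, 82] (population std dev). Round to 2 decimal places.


Mean = (90 + 98 + 37 + 82) / 4 = 76.75
Variance = sum((x_i - mean)^2) / n = 558.6875
Std = sqrt(558.6875) = 23.6366
Z = (x - mean) / std
= (98 - 76.75) / 23.6366
= 21.25 / 23.6366
= 0.90

0.90


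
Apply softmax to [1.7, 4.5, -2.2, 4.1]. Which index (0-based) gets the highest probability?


Softmax is a monotonic transformation, so it preserves the argmax.
We need to find the index of the maximum logit.
Index 0: 1.7
Index 1: 4.5
Index 2: -2.2
Index 3: 4.1
Maximum logit = 4.5 at index 1

1


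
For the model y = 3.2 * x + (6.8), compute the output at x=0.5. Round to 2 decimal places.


y = 3.2 * 0.5 + (6.8)
= 1.6 + (6.8)
= 8.40

8.40


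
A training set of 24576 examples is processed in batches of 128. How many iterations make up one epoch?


Iterations per epoch = dataset_size / batch_size
= 24576 / 128
= 192

192


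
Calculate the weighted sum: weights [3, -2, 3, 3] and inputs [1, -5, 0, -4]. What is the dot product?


Element-wise products:
3 * 1 = 3
-2 * -5 = 10
3 * 0 = 0
3 * -4 = -12
Sum = 3 + 10 + 0 + -12
= 1

1


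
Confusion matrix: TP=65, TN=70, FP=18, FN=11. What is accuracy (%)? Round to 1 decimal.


Accuracy = (TP + TN) / (TP + TN + FP + FN) * 100
= (65 + 70) / (65 + 70 + 18 + 11)
= 135 / 164
= 0.8232
= 82.3%

82.3


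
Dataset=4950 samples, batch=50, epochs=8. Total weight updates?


Iterations per epoch = 4950 / 50 = 99
Total updates = iterations_per_epoch * epochs
= 99 * 8
= 792

792


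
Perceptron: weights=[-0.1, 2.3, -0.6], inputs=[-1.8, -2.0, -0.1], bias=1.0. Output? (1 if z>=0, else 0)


z = w . x + b
= -0.1*-1.8 + 2.3*-2.0 + -0.6*-0.1 + 1.0
= 0.18 + -4.6 + 0.06 + 1.0
= -4.36 + 1.0
= -3.36
Since z = -3.36 < 0, output = 0

0


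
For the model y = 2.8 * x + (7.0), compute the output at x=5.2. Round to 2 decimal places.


y = 2.8 * 5.2 + (7.0)
= 14.56 + (7.0)
= 21.56

21.56


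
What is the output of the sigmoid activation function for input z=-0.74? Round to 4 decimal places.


sigmoid(z) = 1 / (1 + exp(-z))
exp(-(-0.74)) = exp(0.74) = 2.0959
1 + 2.0959 = 3.0959
1 / 3.0959 = 0.3230

0.3230


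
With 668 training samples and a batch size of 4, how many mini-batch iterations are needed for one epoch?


Iterations per epoch = dataset_size / batch_size
= 668 / 4
= 167

167


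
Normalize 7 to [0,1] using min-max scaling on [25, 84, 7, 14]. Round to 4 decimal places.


Min = 7, Max = 84
Range = 84 - 7 = 77
Scaled = (x - min) / (max - min)
= (7 - 7) / 77
= 0 / 77
= 0.0000

0.0000


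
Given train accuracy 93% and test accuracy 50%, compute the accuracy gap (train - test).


Gap = train_accuracy - test_accuracy
= 93 - 50
= 43%
This large gap strongly indicates overfitting.

43


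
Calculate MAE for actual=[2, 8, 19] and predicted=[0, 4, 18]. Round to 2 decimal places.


Absolute errors: [2, 4, 1]
Sum of absolute errors = 7
MAE = 7 / 3 = 2.33

2.33


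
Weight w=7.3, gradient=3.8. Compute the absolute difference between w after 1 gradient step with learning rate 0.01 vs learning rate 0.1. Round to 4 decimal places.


With lr=0.01: w_new = 7.3 - 0.01 * 3.8 = 7.262
With lr=0.1: w_new = 7.3 - 0.1 * 3.8 = 6.92
Absolute difference = |7.262 - 6.92|
= 0.3420

0.3420


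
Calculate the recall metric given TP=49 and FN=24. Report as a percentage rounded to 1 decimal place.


Recall = TP / (TP + FN) * 100
= 49 / (49 + 24)
= 49 / 73
= 0.6712
= 67.1%

67.1


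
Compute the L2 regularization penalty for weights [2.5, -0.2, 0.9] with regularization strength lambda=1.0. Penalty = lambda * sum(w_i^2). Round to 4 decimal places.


Squaring each weight:
2.5^2 = 6.25
(-0.2)^2 = 0.04
0.9^2 = 0.81
Sum of squares = 7.1
Penalty = 1.0 * 7.1 = 7.1000

7.1000


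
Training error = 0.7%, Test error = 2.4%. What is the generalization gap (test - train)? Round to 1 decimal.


Generalization gap = test_error - train_error
= 2.4 - 0.7
= 1.7%
A small gap suggests good generalization.

1.7


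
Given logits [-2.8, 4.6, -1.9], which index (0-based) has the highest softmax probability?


Softmax is a monotonic transformation, so it preserves the argmax.
We need to find the index of the maximum logit.
Index 0: -2.8
Index 1: 4.6
Index 2: -1.9
Maximum logit = 4.6 at index 1

1


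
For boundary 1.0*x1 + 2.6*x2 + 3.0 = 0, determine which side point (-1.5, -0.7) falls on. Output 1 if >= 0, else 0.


Compute 1.0 * -1.5 + 2.6 * -0.7 + 3.0
= -1.5 + -1.82 + 3.0
= -0.32
Since -0.32 < 0, the point is on the negative side.

0


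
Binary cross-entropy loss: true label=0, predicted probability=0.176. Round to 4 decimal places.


For y=0: Loss = -log(1-p)
= -log(1 - 0.176)
= -log(0.824)
= -(-0.1936)
= 0.1936

0.1936


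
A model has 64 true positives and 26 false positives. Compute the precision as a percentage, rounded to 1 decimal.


Precision = TP / (TP + FP) * 100
= 64 / (64 + 26)
= 64 / 90
= 0.7111
= 71.1%

71.1


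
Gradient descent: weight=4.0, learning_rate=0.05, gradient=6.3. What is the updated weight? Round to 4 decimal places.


w_new = w_old - lr * gradient
= 4.0 - 0.05 * 6.3
= 4.0 - (0.315)
= 3.6850

3.6850


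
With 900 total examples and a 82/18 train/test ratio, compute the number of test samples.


Train samples = 900 * 82% = 738
Test samples = 900 - 738
= 162

162


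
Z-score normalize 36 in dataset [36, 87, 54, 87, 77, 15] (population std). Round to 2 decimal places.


Mean = (36 + 87 + 54 + 87 + 77 + 15) / 6 = 59.3333
Variance = sum((x_i - mean)^2) / n = 730.2222
Std = sqrt(730.2222) = 27.0226
Z = (x - mean) / std
= (36 - 59.3333) / 27.0226
= -23.3333 / 27.0226
= -0.86

-0.86
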